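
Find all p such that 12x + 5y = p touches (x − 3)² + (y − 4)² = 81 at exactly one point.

Tangency holds when the distance from the centre (3, 4) to the line equals the radius 9:
|12·3 + 5·4 − p| / √169 = 9
|p − (56)| = 9·13, so p = 173 or p = −61.

p = −61 or p = 173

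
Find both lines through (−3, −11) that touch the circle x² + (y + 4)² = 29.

5x + 2y = −37 and 2x − 5y = 49

Write the tangent as mx − y + (−11 − m·(−3)) = 0 and set its distance from the centre to √29:
(3m − (7))² = 29(m² + 1)
10m² + 21m − 10 = 0, so m = −5/2 or m = 2/5.
With m = −5/2: 5x + 2y = −37. With m = 2/5: 2x − 5y = 49.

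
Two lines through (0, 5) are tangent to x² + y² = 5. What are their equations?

2x + y = 5 and 2x − y = −5

A line y − (5) = m(x − (0)) is tangent when its distance from (0, 0) is √5:
[m·(0) − (−5)]² = 5(m² + 1)
m² − 4 = 0, so m = −2 or m = 2.
With m = −2: 2x + y = 5. With m = 2: 2x − y = −5.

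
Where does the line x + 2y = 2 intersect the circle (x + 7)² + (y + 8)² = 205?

Express y = (2 − x)/2 and substitute into the circle:
5x² + 20x − 300 = 0  ⟹  x² + 4x − 60 = 0
x = 6 or x = −10, giving (6, −2) and (−10, 6).

(−10, 6) and (6, −2)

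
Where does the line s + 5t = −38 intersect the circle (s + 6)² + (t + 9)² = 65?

(−13, −5) and (2, −8)

Substitute t = (−38 − s)/5:
26s² + 286s − 676 = 0  ⟹  s² + 11s − 26 = 0
s = 2 or s = −13, giving (2, −8) and (−13, −5).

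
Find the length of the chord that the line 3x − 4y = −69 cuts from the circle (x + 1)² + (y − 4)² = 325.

From the line, y = (69 + 3x)/4. Substituting:
25x² + 350x − 2375 = 0  ⟹  x² + 14x − 95 = 0
x = 5 or x = −19, giving (5, 21) and (−19, 3).
Chord length = distance between (5, 21) and (−19, 3) = √900 = 30.

30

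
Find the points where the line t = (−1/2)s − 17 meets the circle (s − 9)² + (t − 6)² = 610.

Substitute t = (−34 − s)/2:
5s² + 20s = 0  ⟹  s² + 4s = 0
s = 0 or s = −4, giving (0, −17) and (−4, −15).

(−4, −15) and (0, −17)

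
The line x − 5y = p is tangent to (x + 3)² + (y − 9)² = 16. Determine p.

p = −48 ± 4√26

The line touches the circle iff its distance from (−3, 9) is 4:
|1·(−3) − 5·9 − p| / √26 = 4
|p − (−48)| = 4√26.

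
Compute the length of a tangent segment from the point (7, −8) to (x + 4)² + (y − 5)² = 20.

3√30

Centre (−4, 5), r² = 20. |PO|² = (11)² + (−13)² = 290.
By the tangent–radius right angle, tangent length = √(|PO|² − r²) = √270 = 3√30.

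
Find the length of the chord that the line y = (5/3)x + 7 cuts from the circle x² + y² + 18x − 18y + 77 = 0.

From the line, y = (21 + 5x)/3. Substituting:
34x² + 102x = 0  ⟹  x² + 3x = 0
x = 0 or x = −3, giving (0, 7) and (−3, 2).
|(0, 7) − (−3, 2)| = √((3)² + (5)²) = √34.

√34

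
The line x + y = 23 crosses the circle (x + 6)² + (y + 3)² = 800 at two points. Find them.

(−2, 25) and (22, 1)

Substitute y = −x + 23:
2x² − 40x − 88 = 0  ⟹  x² − 20x − 44 = 0
x = 22 or x = −2, giving (22, 1) and (−2, 25).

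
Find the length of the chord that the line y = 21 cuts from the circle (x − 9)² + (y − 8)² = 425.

32

Express y = 21 and substitute into the circle:
x² − 18x − 175 = 0
x = 25 or x = −7, giving (25, 21) and (−7, 21).
|(25, 21) − (−7, 21)| = √((32)² + (0)²) = 32.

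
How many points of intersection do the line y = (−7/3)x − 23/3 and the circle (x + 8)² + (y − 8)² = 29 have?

2

d² = (7·(−8) + 3·8 − (−23))²/58 = 81/58; r² = 29.
Since d² < r², the line cuts the circle twice.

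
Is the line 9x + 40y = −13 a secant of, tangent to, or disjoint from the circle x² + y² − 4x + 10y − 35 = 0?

Substituting the line into the circle gives 1681x² − 9766x − 61031 = 0.
Δ = 95374756 − (−410372444) = 505747200.
Two real roots: the line is a secant.

secant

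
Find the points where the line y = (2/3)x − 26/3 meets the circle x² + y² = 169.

(−5, −12) and (13, 0)

Express y = (−26 + 2x)/3 and substitute into the circle:
13x² − 104x − 845 = 0  ⟹  x² − 8x − 65 = 0
x = 13 or x = −5, giving (13, 0) and (−5, −12).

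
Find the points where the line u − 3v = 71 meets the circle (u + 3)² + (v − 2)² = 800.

Substitute v = (−71 + u)/3:
10u² − 100u − 1190 = 0  ⟹  u² − 10u − 119 = 0
u = 17 or u = −7, giving (17, −18) and (−7, −26).

(−7, −26) and (17, −18)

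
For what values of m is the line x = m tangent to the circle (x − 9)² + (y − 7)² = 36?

m = 3 or m = 15

For a tangent, require d(centre, line) = r = 6.
|1·9 + 0·7 − m| / √1 = 6
|m − (9)| = 6, so m = 15 or m = 3.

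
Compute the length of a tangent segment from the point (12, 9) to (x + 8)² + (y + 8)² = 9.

Centre (−8, −8), r² = 9. |PO|² = (20)² + (17)² = 689.
The tangent meets the radius at right angles, so tangent² = |PO|² − r² = 689 − 9 = 680.

2√170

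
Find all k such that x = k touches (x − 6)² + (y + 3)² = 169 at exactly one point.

For a tangent, require d(centre, line) = r = 13.
|1·6 + 0·(−3) − k| / √1 = 13
|k − (6)| = 13, so k = 19 or k = −7.

k = −7 or k = 19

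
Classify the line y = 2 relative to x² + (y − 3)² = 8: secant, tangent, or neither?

Substituting the line into the circle gives x² − 7 = 0.
Δ = 0 − (−28) = 28.
Two real roots: the line is a secant.

secant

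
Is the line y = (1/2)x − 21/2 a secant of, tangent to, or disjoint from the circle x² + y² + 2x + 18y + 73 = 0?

Substituting the line into the circle gives 5x² + 2x − 23 = 0.
Δ = 4 − (−460) = 464.
Two real roots: the line is a secant.

secant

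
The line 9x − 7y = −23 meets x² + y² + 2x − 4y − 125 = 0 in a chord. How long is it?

2√130

Centre (−1, 2), r² = 130. Perpendicular distance d from centre to line = |0| / √130 = 0/√130.
Chord = 2√(r² − d²) = 2·√(130) = 2√130.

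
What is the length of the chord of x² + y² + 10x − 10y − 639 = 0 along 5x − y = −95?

The distance from (−5, 5) to the line is 65/√26, and r² = 689.
Chord = 2√(r² − d²) = 2·√(1053/2) = 9√26.

9√26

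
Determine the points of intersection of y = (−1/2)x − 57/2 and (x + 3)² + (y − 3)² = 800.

Express y = (−57 − x)/2 and substitute into the circle:
5x² + 150x + 805 = 0  ⟹  x² + 30x + 161 = 0
x = −7 or x = −23, giving (−7, −25) and (−23, −17).

(−23, −17) and (−7, −25)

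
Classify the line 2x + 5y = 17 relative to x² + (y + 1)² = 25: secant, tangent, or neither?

Centre (0, −1), r² = 25. Distance² from centre to line = (−22)²/29 = 484/29.
Since d² < r², the line cuts the circle twice.

secant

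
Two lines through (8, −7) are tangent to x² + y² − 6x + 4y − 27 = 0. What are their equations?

Let a tangent through (8, −7) have slope m. Its distance from (3, −2) must equal 2√10:
[m·(−5) − (5)]² = 40(m² + 1)
3m² − 10m + 3 = 0, so m = 3 or m = 1/3.
With m = 3: 3x − y = 31. With m = 1/3: x − 3y = 29.

3x − y = 31 and x − 3y = 29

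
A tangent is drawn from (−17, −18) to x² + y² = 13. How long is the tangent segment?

10√6

Centre (0, 0), r² = 13. |PO|² = (−17)² + (−18)² = 613.
By the tangent–radius right angle, tangent length = √(|PO|² − r²) = √600 = 10√6.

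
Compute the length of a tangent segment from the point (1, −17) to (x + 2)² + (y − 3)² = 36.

With centre O = (−2, 3), |OP|² = 409 and r² = 36.
By the tangent–radius right angle, tangent length = √(|PO|² − r²) = √373.

√373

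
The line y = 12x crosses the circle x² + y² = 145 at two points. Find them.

(−1, −12) and (1, 12)

Express y = 12x and substitute into the circle:
145x² − 145 = 0  ⟹  x² − 1 = 0
x = 1 or x = −1, giving (1, 12) and (−1, −12).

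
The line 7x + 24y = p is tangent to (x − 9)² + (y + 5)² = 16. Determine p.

p = −157 or p = 43

Tangency holds when the distance from the centre (9, −5) to the line equals the radius 4:
|7·9 + 24·(−5) − p| / √625 = 4
|p − (−57)| = 4·25, so p = 43 or p = −157.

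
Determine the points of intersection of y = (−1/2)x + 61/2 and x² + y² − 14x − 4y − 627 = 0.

(5, 28) and (29, 16)

Substitute y = (61 − x)/2:
5x² − 170x + 725 = 0  ⟹  x² − 34x + 145 = 0
x = 29 or x = 5, giving (29, 16) and (5, 28).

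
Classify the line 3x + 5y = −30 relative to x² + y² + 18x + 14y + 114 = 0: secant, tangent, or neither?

neither

d² = (3·(−9) + 5·(−7) − (−30))²/34 = 512/17; r² = 16.
Since d² > r², the line lies outside the circle.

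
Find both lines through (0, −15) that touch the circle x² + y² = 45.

2x − y = 15 and 2x + y = −15

Write the tangent as mx − y + (−15 − m·(0)) = 0 and set its distance from the centre to 3√5:
[m·(0) − (15)]² = 45(m² + 1)
m² − 4 = 0, so m = 2 or m = −2.
With m = 2: 2x − y = 15. With m = −2: 2x + y = −15.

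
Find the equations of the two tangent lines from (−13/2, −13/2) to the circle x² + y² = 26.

A line y − (−13/2) = m(x − (−13/2)) is tangent when its distance from (0, 0) is √26:
[m·(13/2) − (13/2)]² = 26(m² + 1)
5m² − 26m + 5 = 0, so m = 1/5 or m = 5.
Through (−13/2, −13/2) these give x − 5y = 26 and 5x − y = −26.

x − 5y = 26 and 5x − y = −26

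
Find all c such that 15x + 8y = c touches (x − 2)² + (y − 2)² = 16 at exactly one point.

The line touches the circle iff its distance from (2, 2) is 4:
|15·2 + 8·2 − c| / √289 = 4
|c − (46)| = 4·17, so c = 114 or c = −22.

c = −22 or c = 114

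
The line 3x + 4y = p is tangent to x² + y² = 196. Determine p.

p = −70 or p = 70

Tangency holds when the distance from the centre (0, 0) to the line equals the radius 14:
|3·0 + 4·0 − p| / √25 = 14
|p| = 14·5, so p = 70 or p = −70.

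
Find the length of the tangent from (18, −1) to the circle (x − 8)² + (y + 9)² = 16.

The centre is (8, −9) and r = 4. The square of the distance from P to the centre is 100 + 64 = 164.
The tangent meets the radius at right angles, so tangent² = |PO|² − r² = 164 − 16 = 148.

2√37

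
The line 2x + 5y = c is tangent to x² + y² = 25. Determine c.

c = ±5√29

The line touches the circle iff its distance from (0, 0) is 5:
|2·0 + 5·0 − c| / √29 = 5
|c| = 5√29.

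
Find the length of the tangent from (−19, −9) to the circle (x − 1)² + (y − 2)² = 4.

Centre (1, 2), r² = 4. |PO|² = (−20)² + (−11)² = 521.
Power of the point: PT² = |PO|² − r² = 517, so PT = √517.

√517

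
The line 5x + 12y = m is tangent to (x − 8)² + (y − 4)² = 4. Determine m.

m = 62 or m = 114

Tangency holds when the distance from the centre (8, 4) to the line equals the radius 2:
|5·8 + 12·4 − m| / √169 = 2
|m − (88)| = 2·13, so m = 114 or m = 62.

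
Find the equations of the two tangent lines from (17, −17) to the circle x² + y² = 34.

A line y − (−17) = m(x − (17)) is tangent when its distance from (0, 0) is √34:
(−17m − (17))² = 34(m² + 1)
15m² + 34m + 15 = 0, so m = −3/5 or m = −5/3.
With m = −3/5: 3x + 5y = −34. With m = −5/3: 5x + 3y = 34.

3x + 5y = −34 and 5x + 3y = 34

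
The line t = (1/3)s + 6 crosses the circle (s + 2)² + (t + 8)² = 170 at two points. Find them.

(−9, 3) and (−3, 5)

Express t = (18 + s)/3 and substitute into the circle:
10s² + 120s + 270 = 0  ⟹  s² + 12s + 27 = 0
s = −3 or s = −9, giving (−3, 5) and (−9, 3).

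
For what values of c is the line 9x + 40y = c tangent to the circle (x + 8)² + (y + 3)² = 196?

Tangency holds when the distance from the centre (−8, −3) to the line equals the radius 14:
|9·(−8) + 40·(−3) − c| / √1681 = 14
|c − (−192)| = 14·41, so c = 382 or c = −766.

c = −766 or c = 382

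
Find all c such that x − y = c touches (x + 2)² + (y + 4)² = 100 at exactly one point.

c = 2 ± 10√2

The line touches the circle iff its distance from (−2, −4) is 10:
|1·(−2) − 1·(−4) − c| / √2 = 10
|c − (2)| = 10√2.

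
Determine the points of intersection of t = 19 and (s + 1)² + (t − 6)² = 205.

Substitute t = 19:
s² + 2s − 35 = 0
s = 5 or s = −7, giving (5, 19) and (−7, 19).

(−7, 19) and (5, 19)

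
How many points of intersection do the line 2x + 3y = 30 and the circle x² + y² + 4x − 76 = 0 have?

Substituting the line into the circle gives 13x² − 84x + 216 = 0.
Discriminant = (−84)² − 4·13·(216) = −4176 < 0.
No real roots: the line does not meet the circle.

0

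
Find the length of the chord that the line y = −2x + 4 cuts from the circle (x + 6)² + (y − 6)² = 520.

20√5

Substitute y = −2x + 4:
5x² + 20x − 480 = 0  ⟹  x² + 4x − 96 = 0
x = 8 or x = −12, giving (8, −12) and (−12, 28).
|(8, −12) − (−12, 28)| = √((20)² + (−40)²) = 20√5.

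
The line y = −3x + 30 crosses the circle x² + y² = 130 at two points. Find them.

Express y = −3x + 30 and substitute into the circle:
10x² − 180x + 770 = 0  ⟹  x² − 18x + 77 = 0
x = 11 or x = 7, giving (11, −3) and (7, 9).

(7, 9) and (11, −3)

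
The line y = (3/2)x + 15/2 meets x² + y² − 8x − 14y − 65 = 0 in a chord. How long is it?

Centre (4, 7), r² = 130. Perpendicular distance d from centre to line = |13| / √13 = 13/√13.
Chord = 2√(r² − d²) = 2·√(117) = 6√13.

6√13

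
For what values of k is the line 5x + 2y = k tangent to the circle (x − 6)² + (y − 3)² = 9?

For a tangent, require d(centre, line) = r = 3.
|5·6 + 2·3 − k| / √29 = 3
|k − (36)| = 3√29.

k = 36 ± 3√29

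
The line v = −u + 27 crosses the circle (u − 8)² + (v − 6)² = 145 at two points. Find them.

From the line, v = −u + 27. Substituting:
2u² − 58u + 360 = 0  ⟹  u² − 29u + 180 = 0
u = 20 or u = 9, giving (20, 7) and (9, 18).

(9, 18) and (20, 7)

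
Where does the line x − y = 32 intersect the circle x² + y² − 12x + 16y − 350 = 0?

(3, −29) and (27, −5)

Express y = x − 32 and substitute into the circle:
2x² − 60x + 162 = 0  ⟹  x² − 30x + 81 = 0
x = 27 or x = 3, giving (27, −5) and (3, −29).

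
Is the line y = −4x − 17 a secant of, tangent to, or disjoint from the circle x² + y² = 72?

d² = (4·0 + 1·0 − (−17))²/17 = 17; r² = 72.
Since d² < r², the line cuts the circle twice.

secant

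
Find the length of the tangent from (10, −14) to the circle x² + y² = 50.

√246

With centre O = (0, 0), |OP|² = 296 and r² = 50.
The tangent meets the radius at right angles, so tangent² = |PO|² − r² = 296 − 50 = 246.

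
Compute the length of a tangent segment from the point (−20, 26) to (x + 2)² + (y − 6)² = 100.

4√39

The centre is (−2, 6) and r = 10. The square of the distance from P to the centre is 324 + 400 = 724.
By the tangent–radius right angle, tangent length = √(|PO|² − r²) = √624 = 4√39.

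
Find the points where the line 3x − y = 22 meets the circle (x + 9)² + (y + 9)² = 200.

(1, −19) and (5, −7)

From the line, y = 3x − 22. Substituting:
10x² − 60x + 50 = 0  ⟹  x² − 6x + 5 = 0
x = 5 or x = 1, giving (5, −7) and (1, −19).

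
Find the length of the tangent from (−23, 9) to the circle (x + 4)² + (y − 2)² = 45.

√365

The centre is (−4, 2) and r = 3√5. The square of the distance from P to the centre is 361 + 49 = 410.
The tangent meets the radius at right angles, so tangent² = |PO|² − r² = 410 − 45 = 365.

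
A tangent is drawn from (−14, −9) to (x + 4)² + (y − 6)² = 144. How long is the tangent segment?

Centre (−4, 6), r² = 144. |PO|² = (−10)² + (−15)² = 325.
By the tangent–radius right angle, tangent length = √(|PO|² − r²) = √181.

√181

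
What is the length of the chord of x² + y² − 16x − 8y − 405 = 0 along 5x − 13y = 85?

Centre (8, 4), r² = 485. Perpendicular distance d from centre to line = |−97| / √194 = 97/√194.
Chord = 2√(r² − d²) = 2·√(873/2) = 3√194.

3√194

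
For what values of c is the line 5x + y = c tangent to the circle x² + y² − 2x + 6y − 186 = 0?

c = 2 ± 14√26

The line touches the circle iff its distance from (1, −3) is 14:
|5·1 + 1·(−3) − c| / √26 = 14
|c − (2)| = 14√26.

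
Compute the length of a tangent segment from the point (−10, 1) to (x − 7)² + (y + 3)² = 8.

3√33

Centre (7, −3), r² = 8. |PO|² = (−17)² + (4)² = 305.
By the tangent–radius right angle, tangent length = √(|PO|² − r²) = √297 = 3√33.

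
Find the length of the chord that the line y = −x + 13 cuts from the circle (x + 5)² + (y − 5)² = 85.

The distance from (−5, 5) to the line is 13/√2, and r² = 85.
Half the chord is √(r² − d²) = √(1/2), so the full chord is √2.

√2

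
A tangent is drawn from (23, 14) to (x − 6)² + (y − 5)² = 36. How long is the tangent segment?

√334

Centre (6, 5), r² = 36. |PO|² = (17)² + (9)² = 370.
The tangent meets the radius at right angles, so tangent² = |PO|² − r² = 370 − 36 = 334.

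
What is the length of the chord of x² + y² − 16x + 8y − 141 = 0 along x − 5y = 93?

3√26

From the line, y = (−93 + x)/5. Substituting:
26x² − 546x + 1404 = 0  ⟹  x² − 21x + 54 = 0
x = 18 or x = 3, giving (18, −15) and (3, −18).
Chord length = distance between (18, −15) and (3, −18) = √234 = 3√26.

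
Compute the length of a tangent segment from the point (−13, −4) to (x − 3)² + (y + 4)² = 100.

2√39

Centre (3, −4), r² = 100. |PO|² = (−16)² + (0)² = 256.
The tangent meets the radius at right angles, so tangent² = |PO|² − r² = 256 − 100 = 156.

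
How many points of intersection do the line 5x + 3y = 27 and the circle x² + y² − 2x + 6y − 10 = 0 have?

0

Substituting the line into the circle gives 34x² − 378x + 1125 = 0.
Discriminant = (−378)² − 4·34·(1125) = −10116 < 0.
No real roots: the line does not meet the circle.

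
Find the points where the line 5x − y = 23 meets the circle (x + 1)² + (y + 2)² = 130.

Substitute y = 5x − 23:
26x² − 208x + 312 = 0  ⟹  x² − 8x + 12 = 0
x = 6 or x = 2, giving (6, 7) and (2, −13).

(2, −13) and (6, 7)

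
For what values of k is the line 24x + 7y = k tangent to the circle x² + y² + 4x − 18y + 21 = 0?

k = −185 or k = 215

For a tangent, require d(centre, line) = r = 8.
|24·(−2) + 7·9 − k| / √625 = 8
|k − (15)| = 8·25, so k = 215 or k = −185.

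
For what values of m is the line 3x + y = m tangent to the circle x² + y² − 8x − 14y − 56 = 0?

m = 19 ± 11√10

The line touches the circle iff its distance from (4, 7) is 11:
|3·4 + 1·7 − m| / √10 = 11
|m − (19)| = 11√10.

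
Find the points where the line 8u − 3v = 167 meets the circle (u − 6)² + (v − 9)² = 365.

Express v = (−167 + 8u)/3 and substitute into the circle:
73u² − 3212u + 34675 = 0  ⟹  u² − 44u + 475 = 0
u = 25 or u = 19, giving (25, 11) and (19, −5).

(19, −5) and (25, 11)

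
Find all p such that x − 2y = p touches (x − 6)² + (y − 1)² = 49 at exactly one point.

Tangency holds when the distance from the centre (6, 1) to the line equals the radius 7:
|1·6 − 2·1 − p| / √5 = 7
|p − (4)| = 7√5.

p = 4 ± 7√5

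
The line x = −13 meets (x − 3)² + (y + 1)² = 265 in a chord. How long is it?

6

The distance from (3, −1) to the line is 16, and r² = 265.
Half the chord is √(r² − d²) = √(9), so the full chord is 6.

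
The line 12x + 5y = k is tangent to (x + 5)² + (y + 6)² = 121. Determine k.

k = −233 or k = 53

Tangency holds when the distance from the centre (−5, −6) to the line equals the radius 11:
|12·(−5) + 5·(−6) − k| / √169 = 11
|k − (−90)| = 11·13, so k = 53 or k = −233.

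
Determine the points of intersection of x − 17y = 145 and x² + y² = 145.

Substitute y = (−145 + x)/17:
290x² − 290x − 20880 = 0  ⟹  x² − x − 72 = 0
x = 9 or x = −8, giving (9, −8) and (−8, −9).

(−8, −9) and (9, −8)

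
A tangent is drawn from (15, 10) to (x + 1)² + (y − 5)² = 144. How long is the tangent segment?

With centre O = (−1, 5), |OP|² = 281 and r² = 144.
By the tangent–radius right angle, tangent length = √(|PO|² − r²) = √137.

√137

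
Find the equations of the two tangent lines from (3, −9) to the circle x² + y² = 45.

A line y − (−9) = m(x − (3)) is tangent when its distance from (0, 0) is 3√5:
(−3m − (9))² = 45(m² + 1)
2m² − 3m − 2 = 0, so m = −1/2 or m = 2.
Through (3, −9) these give x + 2y = −15 and 2x − y = 15.

x + 2y = −15 and 2x − y = 15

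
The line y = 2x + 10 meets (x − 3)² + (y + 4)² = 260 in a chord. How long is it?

From the line, y = 2x + 10. Substituting:
5x² + 50x − 55 = 0  ⟹  x² + 10x − 11 = 0
x = 1 or x = −11, giving (1, 12) and (−11, −12).
|(1, 12) − (−11, −12)| = √((12)² + (24)²) = 12√5.

12√5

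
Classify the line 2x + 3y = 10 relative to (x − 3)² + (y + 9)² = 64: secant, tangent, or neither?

Substituting the line into the circle gives 13x² − 202x + 874 = 0.
Discriminant = (−202)² − 4·13·(874) = −4644 < 0.
No real roots: the line does not meet the circle.

neither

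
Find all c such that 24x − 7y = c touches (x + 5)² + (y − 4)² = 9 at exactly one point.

c = −223 or c = −73

For a tangent, require d(centre, line) = r = 3.
|24·(−5) − 7·4 − c| / √625 = 3
|c − (−148)| = 3·25, so c = −73 or c = −223.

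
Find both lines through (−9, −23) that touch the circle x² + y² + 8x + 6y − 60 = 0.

9x + 2y = −127 and 7x − 6y = 75

Write the tangent as mx − y + (−23 − m·(−9)) = 0 and set its distance from the centre to √85:
[m·(5) − (20)]² = 85(m² + 1)
12m² + 40m − 63 = 0, so m = −9/2 or m = 7/6.
With m = −9/2: 9x + 2y = −127. With m = 7/6: 7x − 6y = 75.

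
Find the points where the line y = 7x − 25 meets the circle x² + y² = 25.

Express y = 7x − 25 and substitute into the circle:
50x² − 350x + 600 = 0  ⟹  x² − 7x + 12 = 0
x = 4 or x = 3, giving (4, 3) and (3, −4).

(3, −4) and (4, 3)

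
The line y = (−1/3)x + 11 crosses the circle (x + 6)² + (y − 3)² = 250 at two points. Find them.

(−15, 16) and (9, 8)

From the line, y = (33 − x)/3. Substituting:
10x² + 60x − 1350 = 0  ⟹  x² + 6x − 135 = 0
x = 9 or x = −15, giving (9, 8) and (−15, 16).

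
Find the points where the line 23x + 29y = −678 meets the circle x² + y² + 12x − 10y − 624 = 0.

Express y = (−678 − 23x)/29 and substitute into the circle:
1370x² + 47950x + 131520 = 0  ⟹  x² + 35x + 96 = 0
x = −3 or x = −32, giving (−3, −21) and (−32, 2).

(−32, 2) and (−3, −21)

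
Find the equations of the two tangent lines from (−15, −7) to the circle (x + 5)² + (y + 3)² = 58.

Write the tangent as mx − y + (−7 − m·(−15)) = 0 and set its distance from the centre to √58:
[m·(10) − (4)]² = 58(m² + 1)
21m² − 40m − 21 = 0, so m = 7/3 or m = −3/7.
Through (−15, −7) these give 7x − 3y = −84 and 3x + 7y = −94.

7x − 3y = −84 and 3x + 7y = −94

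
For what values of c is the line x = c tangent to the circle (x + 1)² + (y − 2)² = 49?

For a tangent, require d(centre, line) = r = 7.
|1·(−1) + 0·2 − c| / √1 = 7
|c − (−1)| = 7, so c = 6 or c = −8.

c = −8 or c = 6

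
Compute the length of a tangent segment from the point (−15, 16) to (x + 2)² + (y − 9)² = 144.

With centre O = (−2, 9), |OP|² = 218 and r² = 144.
By the tangent–radius right angle, tangent length = √(|PO|² − r²) = √74.

√74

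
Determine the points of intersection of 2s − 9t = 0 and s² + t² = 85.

From the line, t = (2s)/9. Substituting:
85s² − 6885 = 0  ⟹  s² − 81 = 0
s = 9 or s = −9, giving (9, 2) and (−9, −2).

(−9, −2) and (9, 2)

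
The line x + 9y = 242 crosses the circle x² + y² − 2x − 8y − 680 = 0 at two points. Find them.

Express y = (242 − x)/9 and substitute into the circle:
82x² − 574x − 13940 = 0  ⟹  x² − 7x − 170 = 0
x = 17 or x = −10, giving (17, 25) and (−10, 28).

(−10, 28) and (17, 25)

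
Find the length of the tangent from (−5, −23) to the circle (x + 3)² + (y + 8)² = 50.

√179

Centre (−3, −8), r² = 50. |PO|² = (−2)² + (−15)² = 229.
Power of the point: PT² = |PO|² − r² = 179, so PT = √179.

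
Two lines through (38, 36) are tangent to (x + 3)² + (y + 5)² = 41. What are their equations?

5x − 4y = 46 and 4x − 5y = −28

Write the tangent as mx − y + (36 − m·(38)) = 0 and set its distance from the centre to √41:
[m·(−41) − (−41)]² = 41(m² + 1)
20m² − 41m + 20 = 0, so m = 5/4 or m = 4/5.
Through (38, 36) these give 5x − 4y = 46 and 4x − 5y = −28.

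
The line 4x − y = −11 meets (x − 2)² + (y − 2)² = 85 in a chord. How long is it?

4√17

Centre (2, 2), r² = 85. Perpendicular distance d from centre to line = |17| / √17 = 17/√17.
Half the chord is √(r² − d²) = √(68), so the full chord is 4√17.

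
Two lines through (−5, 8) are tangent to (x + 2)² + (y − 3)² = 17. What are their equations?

4x − y = −28 and x + 4y = 27

Write the tangent as mx − y + (8 − m·(−5)) = 0 and set its distance from the centre to √17:
(3m − (−5))² = 17(m² + 1)
4m² − 15m − 4 = 0, so m = 4 or m = −1/4.
Through (−5, 8) these give 4x − y = −28 and x + 4y = 27.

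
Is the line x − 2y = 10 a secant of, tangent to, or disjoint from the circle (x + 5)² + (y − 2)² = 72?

disjoint

Substituting the line into the circle gives 5x² + 12x + 8 = 0.
Δ = 144 − 160 = −16.
No real roots: the line does not meet the circle.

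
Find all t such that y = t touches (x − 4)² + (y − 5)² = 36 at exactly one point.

For a tangent, require d(centre, line) = r = 6.
|0·4 + 1·5 − t| / √1 = 6
|t − (5)| = 6, so t = 11 or t = −1.

t = −1 or t = 11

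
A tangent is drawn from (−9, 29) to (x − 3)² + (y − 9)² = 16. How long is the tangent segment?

The centre is (3, 9) and r = 4. The square of the distance from P to the centre is 144 + 400 = 544.
By the tangent–radius right angle, tangent length = √(|PO|² − r²) = √528 = 4√33.

4√33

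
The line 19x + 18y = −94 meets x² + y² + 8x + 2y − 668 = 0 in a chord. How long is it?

2√685

From the line, y = (−94 − 19x)/18. Substituting:
685x² + 5480x − 210980 = 0  ⟹  x² + 8x − 308 = 0
x = 14 or x = −22, giving (14, −20) and (−22, 18).
|(14, −20) − (−22, 18)| = √((36)² + (−38)²) = 2√685.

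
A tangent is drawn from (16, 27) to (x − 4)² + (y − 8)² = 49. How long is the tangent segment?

Centre (4, 8), r² = 49. |PO|² = (12)² + (19)² = 505.
Power of the point: PT² = |PO|² − r² = 456, so PT = 2√114.

2√114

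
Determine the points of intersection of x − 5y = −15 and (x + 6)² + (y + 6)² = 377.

(−25, −2) and (10, 5)

Express y = (15 + x)/5 and substitute into the circle:
26x² + 390x − 6500 = 0  ⟹  x² + 15x − 250 = 0
x = 10 or x = −25, giving (10, 5) and (−25, −2).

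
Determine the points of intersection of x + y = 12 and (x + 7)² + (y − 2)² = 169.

(−2, 14) and (5, 7)

Substitute y = −x + 12:
2x² − 6x − 20 = 0  ⟹  x² − 3x − 10 = 0
x = 5 or x = −2, giving (5, 7) and (−2, 14).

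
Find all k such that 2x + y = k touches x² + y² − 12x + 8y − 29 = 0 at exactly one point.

For a tangent, require d(centre, line) = r = 9.
|2·6 + 1·(−4) − k| / √5 = 9
|k − (8)| = 9√5.

k = 8 ± 9√5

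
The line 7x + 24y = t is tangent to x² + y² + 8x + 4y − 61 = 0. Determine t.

The line touches the circle iff its distance from (−4, −2) is 9:
|7·(−4) + 24·(−2) − t| / √625 = 9
|t − (−76)| = 9·25, so t = 149 or t = −301.

t = −301 or t = 149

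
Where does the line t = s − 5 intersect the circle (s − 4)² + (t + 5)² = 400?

Express t = s − 5 and substitute into the circle:
2s² − 8s − 384 = 0  ⟹  s² − 4s − 192 = 0
s = 16 or s = −12, giving (16, 11) and (−12, −17).

(−12, −17) and (16, 11)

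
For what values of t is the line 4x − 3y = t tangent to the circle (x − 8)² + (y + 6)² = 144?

The line touches the circle iff its distance from (8, −6) is 12:
|4·8 − 3·(−6) − t| / √25 = 12
|t − (50)| = 12·5, so t = 110 or t = −10.

t = −10 or t = 110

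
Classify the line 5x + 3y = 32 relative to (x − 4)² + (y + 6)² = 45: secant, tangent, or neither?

d² = (5·4 + 3·(−6) − (32))²/34 = 450/17; r² = 45.
Since d² < r², the line cuts the circle twice.

secant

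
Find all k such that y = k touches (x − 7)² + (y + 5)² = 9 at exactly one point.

Tangency holds when the distance from the centre (7, −5) to the line equals the radius 3:
|0·7 + 1·(−5) − k| / √1 = 3
|k − (−5)| = 3, so k = −2 or k = −8.

k = −8 or k = −2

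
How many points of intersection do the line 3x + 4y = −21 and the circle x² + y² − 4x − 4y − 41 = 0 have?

Substituting the line into the circle gives 25x² + 110x + 121 = 0.
Discriminant = (110)² − 4·25·(121) = 0.
A repeated root: the line is tangent.

1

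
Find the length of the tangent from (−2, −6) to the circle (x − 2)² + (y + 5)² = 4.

Centre (2, −5), r² = 4. |PO|² = (−4)² + (−1)² = 17.
Power of the point: PT² = |PO|² − r² = 13, so PT = √13.

√13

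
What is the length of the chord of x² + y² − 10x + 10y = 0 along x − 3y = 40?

From the line, y = (−40 + x)/3. Substituting:
10x² − 140x + 400 = 0  ⟹  x² − 14x + 40 = 0
x = 10 or x = 4, giving (10, −10) and (4, −12).
Chord length = distance between (10, −10) and (4, −12) = √40 = 2√10.

2√10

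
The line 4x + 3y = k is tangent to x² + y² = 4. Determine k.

k = −10 or k = 10

For a tangent, require d(centre, line) = r = 2.
|4·0 + 3·0 − k| / √25 = 2
|k| = 2·5, so k = 10 or k = −10.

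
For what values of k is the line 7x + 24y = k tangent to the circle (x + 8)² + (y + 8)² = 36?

Tangency holds when the distance from the centre (−8, −8) to the line equals the radius 6:
|7·(−8) + 24·(−8) − k| / √625 = 6
|k − (−248)| = 6·25, so k = −98 or k = −398.

k = −398 or k = −98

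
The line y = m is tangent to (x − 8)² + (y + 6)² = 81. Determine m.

m = −15 or m = 3

The line touches the circle iff its distance from (8, −6) is 9:
|0·8 + 1·(−6) − m| / √1 = 9
|m − (−6)| = 9, so m = 3 or m = −15.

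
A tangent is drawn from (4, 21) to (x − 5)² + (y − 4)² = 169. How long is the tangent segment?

11

With centre O = (5, 4), |OP|² = 290 and r² = 169.
By the tangent–radius right angle, tangent length = √(|PO|² − r²) = √121 = 11.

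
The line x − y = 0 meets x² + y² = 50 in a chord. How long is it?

10√2

Substitute y = x:
2x² − 50 = 0  ⟹  x² − 25 = 0
x = 5 or x = −5, giving (5, 5) and (−5, −5).
Chord length = distance between (5, 5) and (−5, −5) = √200 = 10√2.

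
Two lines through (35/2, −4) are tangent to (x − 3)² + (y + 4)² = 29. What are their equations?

Let a tangent through (35/2, −4) have slope m. Its distance from (3, −4) must equal √29:
[m·(−29/2) − (0)]² = 29(m² + 1)
25m² − 4 = 0, so m = −2/5 or m = 2/5.
With m = −2/5: 2x + 5y = 15. With m = 2/5: 2x − 5y = 55.

2x + 5y = 15 and 2x − 5y = 55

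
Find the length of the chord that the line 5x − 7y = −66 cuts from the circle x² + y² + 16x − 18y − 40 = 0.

3√74

Express y = (66 + 5x)/7 and substitute into the circle:
74x² + 814x − 5920 = 0  ⟹  x² + 11x − 80 = 0
x = 5 or x = −16, giving (5, 13) and (−16, −2).
Chord length = distance between (5, 13) and (−16, −2) = √666 = 3√74.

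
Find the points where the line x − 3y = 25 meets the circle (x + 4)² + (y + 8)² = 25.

Substitute y = (−25 + x)/3:
10x² + 70x − 80 = 0  ⟹  x² + 7x − 8 = 0
x = 1 or x = −8, giving (1, −8) and (−8, −11).

(−8, −11) and (1, −8)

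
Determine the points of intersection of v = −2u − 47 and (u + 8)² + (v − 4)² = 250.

(−23, −1) and (−21, −5)

From the line, v = −2u − 47. Substituting:
5u² + 220u + 2415 = 0  ⟹  u² + 44u + 483 = 0
u = −21 or u = −23, giving (−21, −5) and (−23, −1).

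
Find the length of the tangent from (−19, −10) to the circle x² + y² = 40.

Centre (0, 0), r² = 40. |PO|² = (−19)² + (−10)² = 461.
Power of the point: PT² = |PO|² − r² = 421, so PT = √421.

√421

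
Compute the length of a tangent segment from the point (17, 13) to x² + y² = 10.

8√7

The centre is (0, 0) and r = √10. The square of the distance from P to the centre is 289 + 169 = 458.
By the tangent–radius right angle, tangent length = √(|PO|² − r²) = √448 = 8√7.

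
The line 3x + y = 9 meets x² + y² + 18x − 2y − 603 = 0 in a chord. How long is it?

The distance from (−9, 1) to the line is 35/√10, and r² = 685.
Half the chord is √(r² − d²) = √(1125/2), so the full chord is 15√10.

15√10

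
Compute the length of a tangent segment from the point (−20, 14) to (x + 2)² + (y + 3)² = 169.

Centre (−2, −3), r² = 169. |PO|² = (−18)² + (17)² = 613.
The tangent meets the radius at right angles, so tangent² = |PO|² − r² = 613 − 169 = 444.

2√111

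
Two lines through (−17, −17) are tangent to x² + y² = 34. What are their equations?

3x − 5y = 34 and 5x − 3y = −34

A line y − (−17) = m(x − (−17)) is tangent when its distance from (0, 0) is √34:
(17m − (17))² = 34(m² + 1)
15m² − 34m + 15 = 0, so m = 3/5 or m = 5/3.
With m = 3/5: 3x − 5y = 34. With m = 5/3: 5x − 3y = −34.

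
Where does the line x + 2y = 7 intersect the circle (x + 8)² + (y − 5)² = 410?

(−25, 16) and (11, −2)

Substitute y = (7 − x)/2:
5x² + 70x − 1375 = 0  ⟹  x² + 14x − 275 = 0
x = 11 or x = −25, giving (11, −2) and (−25, 16).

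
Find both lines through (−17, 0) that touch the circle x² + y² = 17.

x + 4y = −17 and x − 4y = −17

Write the tangent as mx − y + (0 − m·(−17)) = 0 and set its distance from the centre to √17:
(17m − (0))² = 17(m² + 1)
16m² − 1 = 0, so m = −1/4 or m = 1/4.
Through (−17, 0) these give x + 4y = −17 and x − 4y = −17.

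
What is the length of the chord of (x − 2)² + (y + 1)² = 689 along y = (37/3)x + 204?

Centre (2, −1), r² = 689. Perpendicular distance d from centre to line = |689| / √1378 = 689/√1378.
Half the chord is √(r² − d²) = √(689/2), so the full chord is √1378.

√1378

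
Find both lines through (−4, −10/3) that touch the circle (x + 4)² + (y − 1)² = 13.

Let a tangent through (−4, −10/3) have slope m. Its distance from (−4, 1) must equal √13:
[m·(0) − (13/3)]² = 13(m² + 1)
9m² − 4 = 0, so m = 2/3 or m = −2/3.
Through (−4, −10/3) these give 2x − 3y = 2 and 2x + 3y = −18.

2x − 3y = 2 and 2x + 3y = −18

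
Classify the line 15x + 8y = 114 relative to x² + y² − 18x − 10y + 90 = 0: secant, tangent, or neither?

secant

d² = (15·9 + 8·5 − (114))²/289 = 3721/289; r² = 16.
Since d² < r², the line cuts the circle twice.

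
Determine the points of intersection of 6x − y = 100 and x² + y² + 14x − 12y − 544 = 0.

Substitute y = 6x − 100:
37x² − 1258x + 10656 = 0  ⟹  x² − 34x + 288 = 0
x = 18 or x = 16, giving (18, 8) and (16, −4).

(16, −4) and (18, 8)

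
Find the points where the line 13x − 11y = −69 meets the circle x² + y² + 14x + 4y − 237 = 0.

Express y = (69 + 13x)/11 and substitute into the circle:
290x² + 4060x − 20880 = 0  ⟹  x² + 14x − 72 = 0
x = 4 or x = −18, giving (4, 11) and (−18, −15).

(−18, −15) and (4, 11)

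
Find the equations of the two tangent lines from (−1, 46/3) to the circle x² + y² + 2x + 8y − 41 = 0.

7x + 3y = 39 and 7x − 3y = −53

Let a tangent through (−1, 46/3) have slope m. Its distance from (−1, −4) must equal √58:
(0m − (−58/3))² = 58(m² + 1)
9m² − 49 = 0, so m = −7/3 or m = 7/3.
With m = −7/3: 7x + 3y = 39. With m = 7/3: 7x − 3y = −53.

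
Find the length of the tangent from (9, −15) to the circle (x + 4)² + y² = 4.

Centre (−4, 0), r² = 4. |PO|² = (13)² + (−15)² = 394.
Power of the point: PT² = |PO|² − r² = 390, so PT = √390.

√390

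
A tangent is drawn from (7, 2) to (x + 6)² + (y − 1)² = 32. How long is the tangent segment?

With centre O = (−6, 1), |OP|² = 170 and r² = 32.
By the tangent–radius right angle, tangent length = √(|PO|² − r²) = √138.

√138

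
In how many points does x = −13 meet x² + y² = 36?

Substituting the line into the circle gives y² + 133 = 0.
Δ = 0 − 532 = −532.
No real roots: the line does not meet the circle.

0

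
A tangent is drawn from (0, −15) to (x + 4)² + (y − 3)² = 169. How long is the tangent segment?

With centre O = (−4, 3), |OP|² = 340 and r² = 169.
Power of the point: PT² = |PO|² − r² = 171, so PT = 3√19.

3√19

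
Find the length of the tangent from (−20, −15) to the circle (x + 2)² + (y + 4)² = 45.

20

With centre O = (−2, −4), |OP|² = 445 and r² = 45.
By the tangent–radius right angle, tangent length = √(|PO|² − r²) = √400 = 20.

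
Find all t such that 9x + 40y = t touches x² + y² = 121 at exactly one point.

Tangency holds when the distance from the centre (0, 0) to the line equals the radius 11:
|9·0 + 40·0 − t| / √1681 = 11
|t| = 11·41, so t = 451 or t = −451.

t = −451 or t = 451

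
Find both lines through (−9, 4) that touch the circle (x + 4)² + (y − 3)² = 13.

3x + 2y = −19 and 2x − 3y = −30

A line y − (4) = m(x − (−9)) is tangent when its distance from (−4, 3) is √13:
[m·(5) − (−1)]² = 13(m² + 1)
6m² + 5m − 6 = 0, so m = −3/2 or m = 2/3.
With m = −3/2: 3x + 2y = −19. With m = 2/3: 2x − 3y = −30.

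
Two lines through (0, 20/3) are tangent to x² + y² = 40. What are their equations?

x + 3y = 20 and x − 3y = −20

Let a tangent through (0, 20/3) have slope m. Its distance from (0, 0) must equal 2√10:
[m·(0) − (−20/3)]² = 40(m² + 1)
9m² − 1 = 0, so m = −1/3 or m = 1/3.
With m = −1/3: x + 3y = 20. With m = 1/3: x − 3y = −20.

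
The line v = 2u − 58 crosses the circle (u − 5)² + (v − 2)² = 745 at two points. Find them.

From the line, v = 2u − 58. Substituting:
5u² − 250u + 2880 = 0  ⟹  u² − 50u + 576 = 0
u = 32 or u = 18, giving (32, 6) and (18, −22).

(18, −22) and (32, 6)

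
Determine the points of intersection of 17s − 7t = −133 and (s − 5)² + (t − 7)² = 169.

(−7, 2) and (0, 19)

Substitute t = (133 + 17s)/7:
338s² + 2366s = 0  ⟹  s² + 7s = 0
s = 0 or s = −7, giving (0, 19) and (−7, 2).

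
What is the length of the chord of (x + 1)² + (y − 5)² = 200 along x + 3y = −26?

Substitute y = (−26 − x)/3:
10x² + 100x − 110 = 0  ⟹  x² + 10x − 11 = 0
x = 1 or x = −11, giving (1, −9) and (−11, −5).
|(1, −9) − (−11, −5)| = √((12)² + (−4)²) = 4√10.

4√10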